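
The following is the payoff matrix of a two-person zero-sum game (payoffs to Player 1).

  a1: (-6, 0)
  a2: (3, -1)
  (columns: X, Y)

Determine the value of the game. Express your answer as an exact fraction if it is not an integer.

-3/5

Row minima: a1 → -6, a2 → -1; maximin = -1.
Column maxima: X → 3, Y → 0; minimax = 0.
-1 ≠ 0, so there is no saddle point; optimal play is mixed.
Let Player 1 play a1 with probability p. Expected payoff against X: (-6)p + 3(1−p) = −9p + 3; against Y: 0p + (-1)(1−p) = p − 1.
Setting these equal: −9p + 3 = p − 1 ⇒ −10p = -4 ⇒ p = 2/5, and the value is (-9)·(2/5) + 3 = -3/5.
For Player 2: with q = P(X), equating a1's and a2's payoffs gives −6q = 4q − 1 ⇒ q = 1/10.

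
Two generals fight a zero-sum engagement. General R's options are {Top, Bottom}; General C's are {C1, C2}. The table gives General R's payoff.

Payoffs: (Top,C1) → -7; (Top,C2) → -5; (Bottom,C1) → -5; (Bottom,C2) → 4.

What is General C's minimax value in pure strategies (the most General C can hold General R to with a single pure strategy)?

Column maxima: C1 → -5, C2 → 4.
The smallest of these is -5.

-5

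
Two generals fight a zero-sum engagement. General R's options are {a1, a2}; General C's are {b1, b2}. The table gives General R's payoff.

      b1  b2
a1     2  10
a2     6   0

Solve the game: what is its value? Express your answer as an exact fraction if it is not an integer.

30/7

Row minima: a1 → 2, a2 → 0; maximin = 2.
Column maxima: b1 → 6, b2 → 10; minimax = 6.
2 ≠ 6, so there is no saddle point; optimal play is mixed.
Let General R play a1 with probability p. Expected payoff against b1: 2p + 6(1−p) = −4p + 6; against b2: 10p + 0(1−p) = 10p.
Setting these equal: −4p + 6 = 10p ⇒ −14p = -6 ⇒ p = 3/7, and the value is (-4)·(3/7) + 6 = 30/7.
For General C: with q = P(b1), equating a1's and a2's payoffs gives −8q + 10 = 6q ⇒ q = 5/7.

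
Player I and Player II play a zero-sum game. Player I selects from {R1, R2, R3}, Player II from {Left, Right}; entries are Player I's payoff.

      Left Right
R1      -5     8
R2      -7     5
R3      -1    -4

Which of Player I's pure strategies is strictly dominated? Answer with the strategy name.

R1 gives a strictly higher payoff than R2 against every column: -5 > -7, 8 > 5.
So R2 is strictly dominated and Player I never plays it.

R2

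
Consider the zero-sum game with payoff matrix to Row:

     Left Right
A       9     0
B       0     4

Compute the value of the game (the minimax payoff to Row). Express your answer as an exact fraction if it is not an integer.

Row minima: A → 0, B → 0; maximin = 0.
Column maxima: Left → 9, Right → 4; minimax = 4.
0 ≠ 4, so there is no saddle point; optimal play is mixed.
Let Row play A with probability p. Expected payoff against Left: 9p + 0(1−p) = 9p; against Right: 0p + 4(1−p) = −4p + 4.
Setting these equal: 9p = −4p + 4 ⇒ 13p = 4 ⇒ p = 4/13, and the value is (9)·(4/13) = 36/13.
For Column: with q = P(Left), equating A's and B's payoffs gives 9q = −4q + 4 ⇒ q = 4/13.

36/13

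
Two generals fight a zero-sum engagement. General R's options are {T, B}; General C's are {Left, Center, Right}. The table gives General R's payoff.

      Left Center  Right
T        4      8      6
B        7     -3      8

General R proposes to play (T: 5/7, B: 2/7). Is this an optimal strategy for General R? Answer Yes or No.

Yes

Against Left this mix gives (5/7)·4 + (2/7)·7 = 34/7.
Against Center this mix gives (5/7)·8 + (2/7)·(-3) = 34/7.
Against Right this mix gives (5/7)·6 + (2/7)·8 = 46/7.
All of General C's active replies (Left, Center) yield 34/7, and no column does worse for General R. The mix makes General C indifferent and guarantees 34/7, so it is optimal.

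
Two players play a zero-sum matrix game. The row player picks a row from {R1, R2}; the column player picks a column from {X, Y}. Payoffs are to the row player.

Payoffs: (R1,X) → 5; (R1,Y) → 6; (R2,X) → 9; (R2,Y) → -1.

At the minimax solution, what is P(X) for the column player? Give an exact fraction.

7/11

Row minima: R1 → 5, R2 → -1; maximin = 5.
Column maxima: X → 9, Y → 6; minimax = 6.
5 ≠ 6, so there is no saddle point; optimal play is mixed.
Let the row player play R1 with probability p. Expected payoff against X: 5p + 9(1−p) = −4p + 9; against Y: 6p + (-1)(1−p) = 7p − 1.
Setting these equal: −4p + 9 = 7p − 1 ⇒ −11p = -10 ⇒ p = 10/11, and the value is (-4)·(10/11) + 9 = 59/11.
For the column player: with q = P(X), equating R1's and R2's payoffs gives −q + 6 = 10q − 1 ⇒ q = 7/11.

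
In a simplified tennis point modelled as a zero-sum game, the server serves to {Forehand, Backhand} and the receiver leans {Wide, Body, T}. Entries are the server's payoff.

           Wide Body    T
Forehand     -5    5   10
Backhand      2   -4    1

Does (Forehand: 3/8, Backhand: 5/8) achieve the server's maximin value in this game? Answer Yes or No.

Yes

Against Wide this mix gives (3/8)·(-5) + (5/8)·2 = -5/8.
Against Body this mix gives (3/8)·5 + (5/8)·(-4) = -5/8.
Against T this mix gives (3/8)·10 + (5/8)·1 = 35/8.
All of the receiver's active replies (Wide, Body) yield -5/8, and no column does worse for the server. The mix makes the receiver indifferent and guarantees -5/8, so it is optimal.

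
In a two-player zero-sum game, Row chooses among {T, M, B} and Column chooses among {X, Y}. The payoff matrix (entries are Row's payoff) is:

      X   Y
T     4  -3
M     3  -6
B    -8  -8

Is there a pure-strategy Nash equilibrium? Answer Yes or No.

Row minima: T → -3, M → -6, B → -8; maximin = -3.
Column maxima: X → 4, Y → -3; minimax = -3.
maximin = minimax = -3, so a saddle point exists.

Yes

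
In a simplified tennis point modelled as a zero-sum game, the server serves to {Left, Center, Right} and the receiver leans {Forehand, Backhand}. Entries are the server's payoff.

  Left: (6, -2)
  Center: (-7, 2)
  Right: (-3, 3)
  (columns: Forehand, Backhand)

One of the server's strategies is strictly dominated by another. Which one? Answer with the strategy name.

Center

Right gives a strictly higher payoff than Center against every column: -3 > -7, 3 > 2.
So Center is strictly dominated and the server never plays it.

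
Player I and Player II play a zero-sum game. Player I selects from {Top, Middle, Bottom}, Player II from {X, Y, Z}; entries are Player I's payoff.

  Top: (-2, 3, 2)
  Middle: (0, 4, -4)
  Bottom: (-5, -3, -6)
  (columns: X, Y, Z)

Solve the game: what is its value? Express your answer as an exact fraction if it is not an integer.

Row minima: Top → -2, Middle → -4, Bottom → -6; maximin = -2.
Column maxima: X → 0, Y → 4, Z → 2; minimax = 0.
-2 ≠ 0, so there is no saddle point; optimal play is mixed.
Bottom is strictly dominated by Top, so Player I never plays it.
Y is strictly dominated by X (it gives Player I strictly more in every row), so Player II never plays it.
On the remaining 2×2 (Top, Middle vs X, Z):
Let Player I play Top with probability p. Expected payoff against X: (-2)p + 0(1−p) = −2p; against Z: 2p + (-4)(1−p) = 6p − 4.
Setting these equal: −2p = 6p − 4 ⇒ −8p = -4 ⇒ p = 1/2, and the value is (-2)·(1/2) = -1.
For Player II: with q = P(X), equating Top's and Middle's payoffs gives −4q + 2 = 4q − 4 ⇒ q = 3/4.

-1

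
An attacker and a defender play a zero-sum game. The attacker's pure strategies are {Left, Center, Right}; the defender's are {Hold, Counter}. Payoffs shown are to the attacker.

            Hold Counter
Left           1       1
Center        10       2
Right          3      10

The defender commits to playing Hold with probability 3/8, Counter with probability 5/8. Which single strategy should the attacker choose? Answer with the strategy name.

Expected payoff of Left: (3/8)·1 + (5/8)·1 = 1.
Expected payoff of Center: (3/8)·10 + (5/8)·2 = 5.
Expected payoff of Right: (3/8)·3 + (5/8)·10 = 59/8.
The largest is 59/8, so the attacker's best response is Right.

Right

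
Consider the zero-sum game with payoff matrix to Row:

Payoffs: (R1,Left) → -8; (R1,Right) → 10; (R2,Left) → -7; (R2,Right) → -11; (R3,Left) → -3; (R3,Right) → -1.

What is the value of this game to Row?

-3

Row minima: R1 → -8, R2 → -11, R3 → -3; maximin = -3.
Column maxima: Left → -3, Right → 10; minimax = -3.
Since maximin = minimax = -3, there is a saddle point and the value is -3.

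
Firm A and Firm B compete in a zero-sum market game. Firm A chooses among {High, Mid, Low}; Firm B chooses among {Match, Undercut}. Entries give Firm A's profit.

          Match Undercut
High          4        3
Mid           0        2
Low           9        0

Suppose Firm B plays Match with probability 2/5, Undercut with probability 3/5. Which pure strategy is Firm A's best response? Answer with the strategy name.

Expected payoff of High: (2/5)·4 + (3/5)·3 = 17/5.
Expected payoff of Mid: (2/5)·0 + (3/5)·2 = 6/5.
Expected payoff of Low: (2/5)·9 + (3/5)·0 = 18/5.
The largest is 18/5, so Firm A's best response is Low.

Low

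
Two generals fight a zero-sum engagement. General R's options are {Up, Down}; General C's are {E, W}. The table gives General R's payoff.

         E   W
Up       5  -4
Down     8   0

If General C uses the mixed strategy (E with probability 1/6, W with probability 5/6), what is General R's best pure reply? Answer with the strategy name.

Expected payoff of Up: (1/6)·5 + (5/6)·(-4) = -5/2.
Expected payoff of Down: (1/6)·8 + (5/6)·0 = 4/3.
The largest is 4/3, so General R's best response is Down.

Down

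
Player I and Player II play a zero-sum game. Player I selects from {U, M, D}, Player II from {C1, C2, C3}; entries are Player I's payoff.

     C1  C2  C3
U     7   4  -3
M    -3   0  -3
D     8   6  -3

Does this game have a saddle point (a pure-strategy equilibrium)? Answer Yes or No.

Row minima: U → -3, M → -3, D → -3; maximin = -3.
Column maxima: C1 → 8, C2 → 6, C3 → -3; minimax = -3.
maximin = minimax = -3, so a saddle point exists.

Yes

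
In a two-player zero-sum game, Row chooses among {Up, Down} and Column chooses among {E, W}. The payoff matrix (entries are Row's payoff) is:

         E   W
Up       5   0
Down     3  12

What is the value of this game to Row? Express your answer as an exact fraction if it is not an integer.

Row minima: Up → 0, Down → 3; maximin = 3.
Column maxima: E → 5, W → 12; minimax = 5.
3 ≠ 5, so there is no saddle point; optimal play is mixed.
Let Row play Up with probability p. Expected payoff against E: 5p + 3(1−p) = 2p + 3; against W: 0p + 12(1−p) = −12p + 12.
Setting these equal: 2p + 3 = −12p + 12 ⇒ 14p = 9 ⇒ p = 9/14, and the value is (2)·(9/14) + 3 = 30/7.
For Column: with q = P(E), equating Up's and Down's payoffs gives 5q = −9q + 12 ⇒ q = 6/7.

30/7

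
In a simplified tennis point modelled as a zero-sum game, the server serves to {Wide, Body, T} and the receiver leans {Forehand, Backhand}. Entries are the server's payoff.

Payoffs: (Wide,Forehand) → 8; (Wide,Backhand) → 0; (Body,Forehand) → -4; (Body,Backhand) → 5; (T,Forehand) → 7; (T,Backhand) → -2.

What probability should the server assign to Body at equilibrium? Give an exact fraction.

8/17

Row minima: Wide → 0, Body → -4, T → -2; maximin = 0.
Column maxima: Forehand → 8, Backhand → 5; minimax = 5.
0 ≠ 5, so there is no saddle point; optimal play is mixed.
T is strictly dominated by Wide, so the server never plays it.
On the remaining 2×2 (Wide, Body vs Forehand, Backhand):
Let the server play Wide with probability p. Expected payoff against Forehand: 8p + (-4)(1−p) = 12p − 4; against Backhand: 0p + 5(1−p) = −5p + 5.
Setting these equal: 12p − 4 = −5p + 5 ⇒ 17p = 9 ⇒ p = 9/17, and the value is (12)·(9/17) − 4 = 40/17.
For the receiver: with q = P(Forehand), equating Wide's and Body's payoffs gives 8q = −9q + 5 ⇒ q = 5/17.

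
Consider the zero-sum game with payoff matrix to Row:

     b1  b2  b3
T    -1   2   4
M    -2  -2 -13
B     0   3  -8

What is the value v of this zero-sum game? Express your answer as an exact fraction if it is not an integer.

-8/13

Row minima: T → -1, M → -13, B → -8; maximin = -1.
Column maxima: b1 → 0, b2 → 3, b3 → 4; minimax = 0.
-1 ≠ 0, so there is no saddle point; optimal play is mixed.
M is strictly dominated by T, so Row never plays it.
With M eliminated, b2 is strictly dominated by b1 (it gives Row strictly more in every remaining row), so Column never plays it.
On the remaining 2×2 (T, B vs b1, b3):
Let Row play T with probability p. Expected payoff against b1: (-1)p + 0(1−p) = −p; against b3: 4p + (-8)(1−p) = 12p − 8.
Setting these equal: −p = 12p − 8 ⇒ −13p = -8 ⇒ p = 8/13, and the value is (-1)·(8/13) = -8/13.
For Column: with q = P(b1), equating T's and B's payoffs gives −5q + 4 = 8q − 8 ⇒ q = 12/13.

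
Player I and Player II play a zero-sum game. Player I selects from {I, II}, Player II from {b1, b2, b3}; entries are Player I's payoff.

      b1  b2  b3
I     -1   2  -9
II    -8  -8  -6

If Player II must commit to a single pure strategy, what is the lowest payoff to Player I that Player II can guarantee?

-6

Column maxima: b1 → -1, b2 → 2, b3 → -6.
The smallest of these is -6.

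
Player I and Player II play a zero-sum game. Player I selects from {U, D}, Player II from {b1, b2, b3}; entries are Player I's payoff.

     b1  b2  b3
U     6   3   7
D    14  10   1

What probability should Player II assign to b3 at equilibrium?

Row minima: U → 3, D → 1; maximin = 3.
Column maxima: b1 → 14, b2 → 10, b3 → 7; minimax = 7.
3 ≠ 7, so there is no saddle point; optimal play is mixed.
b1 is strictly dominated by b2 (it gives Player I strictly more in every row), so Player II never plays it.
On the remaining 2×2 (U, D vs b2, b3):
Let Player I play U with probability p. Expected payoff against b2: 3p + 10(1−p) = −7p + 10; against b3: 7p + 1(1−p) = 6p + 1.
Setting these equal: −7p + 10 = 6p + 1 ⇒ −13p = -9 ⇒ p = 9/13, and the value is (-7)·(9/13) + 10 = 67/13.
For Player II: with q = P(b2), equating U's and D's payoffs gives −4q + 7 = 9q + 1 ⇒ q = 6/13.

7/13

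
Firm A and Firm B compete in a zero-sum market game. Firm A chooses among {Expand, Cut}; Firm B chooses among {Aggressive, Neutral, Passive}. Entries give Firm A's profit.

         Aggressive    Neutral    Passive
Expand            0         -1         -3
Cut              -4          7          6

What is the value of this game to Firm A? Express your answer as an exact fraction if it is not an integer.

Row minima: Expand → -3, Cut → -4; maximin = -3.
Column maxima: Aggressive → 0, Neutral → 7, Passive → 6; minimax = 0.
-3 ≠ 0, so there is no saddle point; optimal play is mixed.
Neutral is strictly dominated by Passive (it gives Firm A strictly more in every row), so Firm B never plays it.
On the remaining 2×2 (Expand, Cut vs Aggressive, Passive):
Let Firm A play Expand with probability p. Expected payoff against Aggressive: 0p + (-4)(1−p) = 4p − 4; against Passive: (-3)p + 6(1−p) = −9p + 6.
Setting these equal: 4p − 4 = −9p + 6 ⇒ 13p = 10 ⇒ p = 10/13, and the value is (4)·(10/13) − 4 = -12/13.
For Firm B: with q = P(Aggressive), equating Expand's and Cut's payoffs gives 3q − 3 = −10q + 6 ⇒ q = 9/13.

-12/13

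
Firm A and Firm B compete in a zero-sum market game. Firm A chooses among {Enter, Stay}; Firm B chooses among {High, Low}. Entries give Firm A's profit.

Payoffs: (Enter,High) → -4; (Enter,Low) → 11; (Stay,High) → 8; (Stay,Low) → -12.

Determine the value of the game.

Row minima: Enter → -4, Stay → -12; maximin = -4.
Column maxima: High → 8, Low → 11; minimax = 8.
-4 ≠ 8, so there is no saddle point; optimal play is mixed.
Let Firm A play Enter with probability p. Expected payoff against High: (-4)p + 8(1−p) = −12p + 8; against Low: 11p + (-12)(1−p) = 23p − 12.
Setting these equal: −12p + 8 = 23p − 12 ⇒ −35p = -20 ⇒ p = 4/7, and the value is (-12)·(4/7) + 8 = 8/7.
For Firm B: with q = P(High), equating Enter's and Stay's payoffs gives −15q + 11 = 20q − 12 ⇒ q = 23/35.

8/7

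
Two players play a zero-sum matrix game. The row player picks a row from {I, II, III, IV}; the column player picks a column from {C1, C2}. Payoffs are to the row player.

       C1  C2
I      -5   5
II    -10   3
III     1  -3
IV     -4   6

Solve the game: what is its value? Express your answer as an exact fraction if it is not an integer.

Row minima: I → -5, II → -10, III → -3, IV → -4; maximin = -3.
Column maxima: C1 → 1, C2 → 6; minimax = 1.
-3 ≠ 1, so there is no saddle point; optimal play is mixed.
I is strictly dominated by IV, so the row player never plays it.
II is strictly dominated by IV, so the row player never plays it.
On the remaining 2×2 (III, IV vs C1, C2):
Let the row player play III with probability p. Expected payoff against C1: 1p + (-4)(1−p) = 5p − 4; against C2: (-3)p + 6(1−p) = −9p + 6.
Setting these equal: 5p − 4 = −9p + 6 ⇒ 14p = 10 ⇒ p = 5/7, and the value is (5)·(5/7) − 4 = -3/7.
For the column player: with q = P(C1), equating III's and IV's payoffs gives 4q − 3 = −10q + 6 ⇒ q = 9/14.

-3/7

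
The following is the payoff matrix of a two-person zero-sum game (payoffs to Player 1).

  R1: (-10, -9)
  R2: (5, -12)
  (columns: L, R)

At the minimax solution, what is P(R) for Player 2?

Row minima: R1 → -10, R2 → -12; maximin = -10.
Column maxima: L → 5, R → -9; minimax = -9.
-10 ≠ -9, so there is no saddle point; optimal play is mixed.
Let Player 1 play R1 with probability p. Expected payoff against L: (-10)p + 5(1−p) = −15p + 5; against R: (-9)p + (-12)(1−p) = 3p − 12.
Setting these equal: −15p + 5 = 3p − 12 ⇒ −18p = -17 ⇒ p = 17/18, and the value is (-15)·(17/18) + 5 = -55/6.
For Player 2: with q = P(L), equating R1's and R2's payoffs gives −q − 9 = 17q − 12 ⇒ q = 1/6.

5/6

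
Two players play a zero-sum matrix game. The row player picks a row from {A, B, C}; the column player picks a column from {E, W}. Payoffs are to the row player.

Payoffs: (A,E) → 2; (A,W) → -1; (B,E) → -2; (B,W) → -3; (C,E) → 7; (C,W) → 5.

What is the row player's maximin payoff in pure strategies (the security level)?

5

Row minima: A → -1, B → -3, C → 5.
The best of these is 5.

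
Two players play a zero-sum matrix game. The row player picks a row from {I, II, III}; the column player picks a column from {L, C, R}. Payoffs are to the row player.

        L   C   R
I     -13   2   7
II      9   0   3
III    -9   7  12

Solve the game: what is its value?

63/25

Row minima: I → -13, II → 0, III → -9; maximin = 0.
Column maxima: L → 9, C → 7, R → 12; minimax = 7.
0 ≠ 7, so there is no saddle point; optimal play is mixed.
I is strictly dominated by III, so the row player never plays it.
R is strictly dominated by C (it gives the row player strictly more in every row), so the column player never plays it.
On the remaining 2×2 (II, III vs L, C):
Let the row player play II with probability p. Expected payoff against L: 9p + (-9)(1−p) = 18p − 9; against C: 0p + 7(1−p) = −7p + 7.
Setting these equal: 18p − 9 = −7p + 7 ⇒ 25p = 16 ⇒ p = 16/25, and the value is (18)·(16/25) − 9 = 63/25.
For the column player: with q = P(L), equating II's and III's payoffs gives 9q = −16q + 7 ⇒ q = 7/25.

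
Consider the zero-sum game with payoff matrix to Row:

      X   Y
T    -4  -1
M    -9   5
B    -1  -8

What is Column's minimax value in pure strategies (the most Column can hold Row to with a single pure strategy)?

-1

Column maxima: X → -1, Y → 5.
The smallest of these is -1.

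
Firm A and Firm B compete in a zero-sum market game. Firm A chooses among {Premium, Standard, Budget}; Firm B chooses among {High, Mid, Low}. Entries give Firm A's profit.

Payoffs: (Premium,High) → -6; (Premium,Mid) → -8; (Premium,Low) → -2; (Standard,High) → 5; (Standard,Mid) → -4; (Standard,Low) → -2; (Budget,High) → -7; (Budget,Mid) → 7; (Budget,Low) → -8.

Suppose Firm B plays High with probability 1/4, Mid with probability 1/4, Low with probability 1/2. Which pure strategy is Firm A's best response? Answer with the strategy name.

Standard

Expected payoff of Premium: (1/4)·(-6) + (1/4)·(-8) + (1/2)·(-2) = -9/2.
Expected payoff of Standard: (1/4)·5 + (1/4)·(-4) + (1/2)·(-2) = -3/4.
Expected payoff of Budget: (1/4)·(-7) + (1/4)·7 + (1/2)·(-8) = -4.
The largest is -3/4, so Firm A's best response is Standard.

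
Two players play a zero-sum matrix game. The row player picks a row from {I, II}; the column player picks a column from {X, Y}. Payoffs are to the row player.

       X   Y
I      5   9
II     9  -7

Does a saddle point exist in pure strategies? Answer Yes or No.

No

Row minima: I → 5, II → -7; maximin = 5.
Column maxima: X → 9, Y → 9; minimax = 9.
5 ≠ 9, so no pure-strategy equilibrium exists.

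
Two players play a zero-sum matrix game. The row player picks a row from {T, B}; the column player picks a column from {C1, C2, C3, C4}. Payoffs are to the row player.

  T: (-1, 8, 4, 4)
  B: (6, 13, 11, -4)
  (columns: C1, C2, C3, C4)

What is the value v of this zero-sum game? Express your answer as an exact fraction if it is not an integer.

Row minima: T → -1, B → -4; maximin = -1.
Column maxima: C1 → 6, C2 → 13, C3 → 11, C4 → 4; minimax = 4.
-1 ≠ 4, so there is no saddle point; optimal play is mixed.
C2 is strictly dominated by C1 (it gives the row player strictly more in every row), so the column player never plays it.
C3 is strictly dominated by C1 (it gives the row player strictly more in every row), so the column player never plays it.
On the remaining 2×2 (T, B vs C1, C4):
Let the row player play T with probability p. Expected payoff against C1: (-1)p + 6(1−p) = −7p + 6; against C4: 4p + (-4)(1−p) = 8p − 4.
Setting these equal: −7p + 6 = 8p − 4 ⇒ −15p = -10 ⇒ p = 2/3, and the value is (-7)·(2/3) + 6 = 4/3.
For the column player: with q = P(C1), equating T's and B's payoffs gives −5q + 4 = 10q − 4 ⇒ q = 8/15.

4/3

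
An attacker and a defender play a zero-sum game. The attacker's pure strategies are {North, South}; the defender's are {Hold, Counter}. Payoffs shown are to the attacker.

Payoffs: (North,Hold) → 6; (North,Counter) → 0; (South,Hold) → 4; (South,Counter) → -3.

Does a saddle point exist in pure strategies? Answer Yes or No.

Yes

Row minima: North → 0, South → -3; maximin = 0.
Column maxima: Hold → 6, Counter → 0; minimax = 0.
maximin = minimax = 0, so a saddle point exists.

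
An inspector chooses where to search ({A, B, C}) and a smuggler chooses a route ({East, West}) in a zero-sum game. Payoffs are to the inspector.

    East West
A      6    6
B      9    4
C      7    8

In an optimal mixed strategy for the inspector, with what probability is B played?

1/6

Row minima: A → 6, B → 4, C → 7; maximin = 7.
Column maxima: East → 9, West → 8; minimax = 8.
7 ≠ 8, so there is no saddle point; optimal play is mixed.
A is strictly dominated by C, so the inspector never plays it.
On the remaining 2×2 (B, C vs East, West):
Let the inspector play B with probability p. Expected payoff against East: 9p + 7(1−p) = 2p + 7; against West: 4p + 8(1−p) = −4p + 8.
Setting these equal: 2p + 7 = −4p + 8 ⇒ 6p = 1 ⇒ p = 1/6, and the value is (2)·(1/6) + 7 = 22/3.
For the smuggler: with q = P(East), equating B's and C's payoffs gives 5q + 4 = −q + 8 ⇒ q = 2/3.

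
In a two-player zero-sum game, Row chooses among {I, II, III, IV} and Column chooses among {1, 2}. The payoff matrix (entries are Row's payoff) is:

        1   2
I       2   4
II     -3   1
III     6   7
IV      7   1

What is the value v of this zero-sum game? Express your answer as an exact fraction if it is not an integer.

43/7

Row minima: I → 2, II → -3, III → 6, IV → 1; maximin = 6.
Column maxima: 1 → 7, 2 → 7; minimax = 7.
6 ≠ 7, so there is no saddle point; optimal play is mixed.
I is strictly dominated by III, so Row never plays it.
II is strictly dominated by III, so Row never plays it.
On the remaining 2×2 (III, IV vs 1, 2):
Let Row play III with probability p. Expected payoff against 1: 6p + 7(1−p) = −p + 7; against 2: 7p + 1(1−p) = 6p + 1.
Setting these equal: −p + 7 = 6p + 1 ⇒ −7p = -6 ⇒ p = 6/7, and the value is (-1)·(6/7) + 7 = 43/7.
For Column: with q = P(1), equating III's and IV's payoffs gives −q + 7 = 6q + 1 ⇒ q = 6/7.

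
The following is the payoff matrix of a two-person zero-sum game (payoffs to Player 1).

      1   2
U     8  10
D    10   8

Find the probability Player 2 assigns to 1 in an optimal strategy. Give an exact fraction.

1/2

Row minima: U → 8, D → 8; maximin = 8.
Column maxima: 1 → 10, 2 → 10; minimax = 10.
8 ≠ 10, so there is no saddle point; optimal play is mixed.
Let Player 1 play U with probability p. Expected payoff against 1: 8p + 10(1−p) = −2p + 10; against 2: 10p + 8(1−p) = 2p + 8.
Setting these equal: −2p + 10 = 2p + 8 ⇒ −4p = -2 ⇒ p = 1/2, and the value is (-2)·(1/2) + 10 = 9.
For Player 2: with q = P(1), equating U's and D's payoffs gives −2q + 10 = 2q + 8 ⇒ q = 1/2.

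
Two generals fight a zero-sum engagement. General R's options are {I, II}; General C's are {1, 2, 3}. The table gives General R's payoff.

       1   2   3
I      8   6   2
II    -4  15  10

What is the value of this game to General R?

Row minima: I → 2, II → -4; maximin = 2.
Column maxima: 1 → 8, 2 → 15, 3 → 10; minimax = 8.
2 ≠ 8, so there is no saddle point; optimal play is mixed.
2 is strictly dominated by 3 (it gives General R strictly more in every row), so General C never plays it.
On the remaining 2×2 (I, II vs 1, 3):
Let General R play I with probability p. Expected payoff against 1: 8p + (-4)(1−p) = 12p − 4; against 3: 2p + 10(1−p) = −8p + 10.
Setting these equal: 12p − 4 = −8p + 10 ⇒ 20p = 14 ⇒ p = 7/10, and the value is (12)·(7/10) − 4 = 22/5.
For General C: with q = P(1), equating I's and II's payoffs gives 6q + 2 = −14q + 10 ⇒ q = 2/5.

22/5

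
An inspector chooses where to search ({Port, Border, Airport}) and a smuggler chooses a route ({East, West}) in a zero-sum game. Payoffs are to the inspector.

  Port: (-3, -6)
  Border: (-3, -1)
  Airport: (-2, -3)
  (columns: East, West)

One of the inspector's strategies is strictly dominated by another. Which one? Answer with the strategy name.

Port

Airport gives a strictly higher payoff than Port against every column: -2 > -3, -3 > -6.
So Port is strictly dominated and the inspector never plays it.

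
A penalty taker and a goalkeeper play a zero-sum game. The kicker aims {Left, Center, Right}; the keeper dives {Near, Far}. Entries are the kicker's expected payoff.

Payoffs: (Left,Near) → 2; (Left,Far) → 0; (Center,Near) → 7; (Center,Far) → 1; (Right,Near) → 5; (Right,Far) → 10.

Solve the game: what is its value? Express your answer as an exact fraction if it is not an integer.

Row minima: Left → 0, Center → 1, Right → 5; maximin = 5.
Column maxima: Near → 7, Far → 10; minimax = 7.
5 ≠ 7, so there is no saddle point; optimal play is mixed.
Left is strictly dominated by Center, so the kicker never plays it.
On the remaining 2×2 (Center, Right vs Near, Far):
Let the kicker play Center with probability p. Expected payoff against Near: 7p + 5(1−p) = 2p + 5; against Far: 1p + 10(1−p) = −9p + 10.
Setting these equal: 2p + 5 = −9p + 10 ⇒ 11p = 5 ⇒ p = 5/11, and the value is (2)·(5/11) + 5 = 65/11.
For the keeper: with q = P(Near), equating Center's and Right's payoffs gives 6q + 1 = −5q + 10 ⇒ q = 9/11.

65/11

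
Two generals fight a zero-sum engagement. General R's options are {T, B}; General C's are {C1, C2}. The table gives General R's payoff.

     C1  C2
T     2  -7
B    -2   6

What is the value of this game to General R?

Row minima: T → -7, B → -2; maximin = -2.
Column maxima: C1 → 2, C2 → 6; minimax = 2.
-2 ≠ 2, so there is no saddle point; optimal play is mixed.
Let General R play T with probability p. Expected payoff against C1: 2p + (-2)(1−p) = 4p − 2; against C2: (-7)p + 6(1−p) = −13p + 6.
Setting these equal: 4p − 2 = −13p + 6 ⇒ 17p = 8 ⇒ p = 8/17, and the value is (4)·(8/17) − 2 = -2/17.
For General C: with q = P(C1), equating T's and B's payoffs gives 9q − 7 = −8q + 6 ⇒ q = 13/17.

-2/17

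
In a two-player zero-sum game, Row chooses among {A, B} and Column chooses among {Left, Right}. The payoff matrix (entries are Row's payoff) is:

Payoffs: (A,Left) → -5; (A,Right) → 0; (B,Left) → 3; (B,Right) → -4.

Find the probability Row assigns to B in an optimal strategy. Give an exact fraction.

Row minima: A → -5, B → -4; maximin = -4.
Column maxima: Left → 3, Right → 0; minimax = 0.
-4 ≠ 0, so there is no saddle point; optimal play is mixed.
Let Row play A with probability p. Expected payoff against Left: (-5)p + 3(1−p) = −8p + 3; against Right: 0p + (-4)(1−p) = 4p − 4.
Setting these equal: −8p + 3 = 4p − 4 ⇒ −12p = -7 ⇒ p = 7/12, and the value is (-8)·(7/12) + 3 = -5/3.
For Column: with q = P(Left), equating A's and B's payoffs gives −5q = 7q − 4 ⇒ q = 1/3.

5/12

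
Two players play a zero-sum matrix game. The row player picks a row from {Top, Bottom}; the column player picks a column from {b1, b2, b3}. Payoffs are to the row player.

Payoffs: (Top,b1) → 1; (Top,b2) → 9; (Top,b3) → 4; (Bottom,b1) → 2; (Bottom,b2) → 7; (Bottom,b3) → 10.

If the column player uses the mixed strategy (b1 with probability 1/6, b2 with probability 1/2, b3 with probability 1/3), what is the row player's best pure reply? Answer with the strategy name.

Expected payoff of Top: (1/6)·1 + (1/2)·9 + (1/3)·4 = 6.
Expected payoff of Bottom: (1/6)·2 + (1/2)·7 + (1/3)·10 = 43/6.
The largest is 43/6, so the row player's best response is Bottom.

Bottom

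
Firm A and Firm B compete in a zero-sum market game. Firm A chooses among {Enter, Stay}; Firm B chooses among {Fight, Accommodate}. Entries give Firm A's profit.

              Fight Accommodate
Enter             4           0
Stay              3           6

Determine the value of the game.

Row minima: Enter → 0, Stay → 3; maximin = 3.
Column maxima: Fight → 4, Accommodate → 6; minimax = 4.
3 ≠ 4, so there is no saddle point; optimal play is mixed.
Let Firm A play Enter with probability p. Expected payoff against Fight: 4p + 3(1−p) = p + 3; against Accommodate: 0p + 6(1−p) = −6p + 6.
Setting these equal: p + 3 = −6p + 6 ⇒ 7p = 3 ⇒ p = 3/7, and the value is (1)·(3/7) + 3 = 24/7.
For Firm B: with q = P(Fight), equating Enter's and Stay's payoffs gives 4q = −3q + 6 ⇒ q = 6/7.

24/7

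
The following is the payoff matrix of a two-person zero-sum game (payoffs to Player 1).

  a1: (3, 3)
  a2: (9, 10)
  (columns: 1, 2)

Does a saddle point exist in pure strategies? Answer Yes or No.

Yes

Row minima: a1 → 3, a2 → 9; maximin = 9.
Column maxima: 1 → 9, 2 → 10; minimax = 9.
maximin = minimax = 9, so a saddle point exists.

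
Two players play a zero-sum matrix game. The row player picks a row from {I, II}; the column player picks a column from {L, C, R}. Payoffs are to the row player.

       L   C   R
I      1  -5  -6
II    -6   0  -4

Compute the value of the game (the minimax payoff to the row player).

Row minima: I → -6, II → -6; maximin = -6.
Column maxima: L → 1, C → 0, R → -4; minimax = -4.
-6 ≠ -4, so there is no saddle point; optimal play is mixed.
C is strictly dominated by R (it gives the row player strictly more in every row), so the column player never plays it.
On the remaining 2×2 (I, II vs L, R):
Let the row player play I with probability p. Expected payoff against L: 1p + (-6)(1−p) = 7p − 6; against R: (-6)p + (-4)(1−p) = −2p − 4.
Setting these equal: 7p − 6 = −2p − 4 ⇒ 9p = 2 ⇒ p = 2/9, and the value is (7)·(2/9) − 6 = -40/9.
For the column player: with q = P(L), equating I's and II's payoffs gives 7q − 6 = −2q − 4 ⇒ q = 2/9.

-40/9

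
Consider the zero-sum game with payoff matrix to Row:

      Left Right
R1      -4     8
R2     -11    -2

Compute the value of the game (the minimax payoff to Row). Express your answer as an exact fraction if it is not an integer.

Row minima: R1 → -4, R2 → -11; maximin = -4.
Column maxima: Left → -4, Right → 8; minimax = -4.
Since maximin = minimax = -4, there is a saddle point and the value is -4.

-4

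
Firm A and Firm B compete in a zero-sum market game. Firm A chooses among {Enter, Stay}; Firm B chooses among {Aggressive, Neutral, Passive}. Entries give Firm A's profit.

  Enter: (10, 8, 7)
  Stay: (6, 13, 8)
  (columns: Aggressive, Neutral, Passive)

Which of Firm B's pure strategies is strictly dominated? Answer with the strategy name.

Neutral

Passive holds Firm A's payoff strictly below Neutral in every row: 7 < 8, 8 < 13.
So Neutral is strictly dominated for Firm B.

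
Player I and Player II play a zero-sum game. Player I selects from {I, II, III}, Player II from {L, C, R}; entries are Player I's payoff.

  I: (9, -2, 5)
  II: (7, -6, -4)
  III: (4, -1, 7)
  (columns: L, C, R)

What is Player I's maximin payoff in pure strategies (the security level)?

-1

Row minima: I → -2, II → -6, III → -1.
The best of these is -1.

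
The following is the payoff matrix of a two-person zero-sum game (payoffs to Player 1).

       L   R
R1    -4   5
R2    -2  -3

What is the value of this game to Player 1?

-11/5

Row minima: R1 → -4, R2 → -3; maximin = -3.
Column maxima: L → -2, R → 5; minimax = -2.
-3 ≠ -2, so there is no saddle point; optimal play is mixed.
Let Player 1 play R1 with probability p. Expected payoff against L: (-4)p + (-2)(1−p) = −2p − 2; against R: 5p + (-3)(1−p) = 8p − 3.
Setting these equal: −2p − 2 = 8p − 3 ⇒ −10p = -1 ⇒ p = 1/10, and the value is (-2)·(1/10) − 2 = -11/5.
For Player 2: with q = P(L), equating R1's and R2's payoffs gives −9q + 5 = q − 3 ⇒ q = 4/5.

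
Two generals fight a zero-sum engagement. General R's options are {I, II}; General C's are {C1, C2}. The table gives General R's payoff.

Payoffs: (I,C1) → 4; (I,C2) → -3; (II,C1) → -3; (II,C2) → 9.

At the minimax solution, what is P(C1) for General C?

Row minima: I → -3, II → -3; maximin = -3.
Column maxima: C1 → 4, C2 → 9; minimax = 4.
-3 ≠ 4, so there is no saddle point; optimal play is mixed.
Let General R play I with probability p. Expected payoff against C1: 4p + (-3)(1−p) = 7p − 3; against C2: (-3)p + 9(1−p) = −12p + 9.
Setting these equal: 7p − 3 = −12p + 9 ⇒ 19p = 12 ⇒ p = 12/19, and the value is (7)·(12/19) − 3 = 27/19.
For General C: with q = P(C1), equating I's and II's payoffs gives 7q − 3 = −12q + 9 ⇒ q = 12/19.

12/19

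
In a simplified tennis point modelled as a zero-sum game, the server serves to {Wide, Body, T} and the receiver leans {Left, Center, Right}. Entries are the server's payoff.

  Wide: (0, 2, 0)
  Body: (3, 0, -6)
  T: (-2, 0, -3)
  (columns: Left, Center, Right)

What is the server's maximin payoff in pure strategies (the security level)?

0

Row minima: Wide → 0, Body → -6, T → -3.
The best of these is 0.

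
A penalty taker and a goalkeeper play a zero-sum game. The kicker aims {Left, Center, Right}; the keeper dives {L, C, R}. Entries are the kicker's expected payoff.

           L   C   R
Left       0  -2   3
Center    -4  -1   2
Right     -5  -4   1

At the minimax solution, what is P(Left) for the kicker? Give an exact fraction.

Row minima: Left → -2, Center → -4, Right → -5; maximin = -2.
Column maxima: L → 0, C → -1, R → 3; minimax = -1.
-2 ≠ -1, so there is no saddle point; optimal play is mixed.
Right is strictly dominated by Left, so the kicker never plays it.
R is strictly dominated by L (it gives the kicker strictly more in every row), so the keeper never plays it.
On the remaining 2×2 (Left, Center vs L, C):
Let the kicker play Left with probability p. Expected payoff against L: 0p + (-4)(1−p) = 4p − 4; against C: (-2)p + (-1)(1−p) = −p − 1.
Setting these equal: 4p − 4 = −p − 1 ⇒ 5p = 3 ⇒ p = 3/5, and the value is (4)·(3/5) − 4 = -8/5.
For the keeper: with q = P(L), equating Left's and Center's payoffs gives 2q − 2 = −3q − 1 ⇒ q = 1/5.

3/5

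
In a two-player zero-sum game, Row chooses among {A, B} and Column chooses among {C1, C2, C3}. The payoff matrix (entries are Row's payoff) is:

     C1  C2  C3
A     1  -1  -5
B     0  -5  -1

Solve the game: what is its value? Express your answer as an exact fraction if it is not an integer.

-3

Row minima: A → -5, B → -5; maximin = -5.
Column maxima: C1 → 1, C2 → -1, C3 → -1; minimax = -1.
-5 ≠ -1, so there is no saddle point; optimal play is mixed.
C1 is strictly dominated by C2 (it gives Row strictly more in every row), so Column never plays it.
On the remaining 2×2 (A, B vs C2, C3):
Let Row play A with probability p. Expected payoff against C2: (-1)p + (-5)(1−p) = 4p − 5; against C3: (-5)p + (-1)(1−p) = −4p − 1.
Setting these equal: 4p − 5 = −4p − 1 ⇒ 8p = 4 ⇒ p = 1/2, and the value is (4)·(1/2) − 5 = -3.
For Column: with q = P(C2), equating A's and B's payoffs gives 4q − 5 = −4q − 1 ⇒ q = 1/2.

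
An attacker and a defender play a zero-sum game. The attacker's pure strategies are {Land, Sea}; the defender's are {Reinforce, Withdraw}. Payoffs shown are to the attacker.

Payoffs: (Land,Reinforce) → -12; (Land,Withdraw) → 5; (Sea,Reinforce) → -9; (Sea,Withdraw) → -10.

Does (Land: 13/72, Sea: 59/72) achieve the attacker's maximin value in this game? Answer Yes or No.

Against Reinforce this mix gives (13/72)·(-12) + (59/72)·(-9) = -229/24.
Against Withdraw this mix gives (13/72)·5 + (59/72)·(-10) = -175/24.
The defender will play Reinforce, holding the attacker to -229/24. Shifting weight toward the row that does better against Reinforce would raise this floor (the equalizing mix achieves -55/6 against both Reinforce and Withdraw), so the proposed strategy is not optimal.

No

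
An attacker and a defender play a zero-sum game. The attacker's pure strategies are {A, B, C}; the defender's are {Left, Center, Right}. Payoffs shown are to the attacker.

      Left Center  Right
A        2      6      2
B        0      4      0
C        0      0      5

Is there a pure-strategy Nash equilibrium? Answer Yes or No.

Yes

Row minima: A → 2, B → 0, C → 0; maximin = 2.
Column maxima: Left → 2, Center → 6, Right → 5; minimax = 2.
maximin = minimax = 2, so a saddle point exists.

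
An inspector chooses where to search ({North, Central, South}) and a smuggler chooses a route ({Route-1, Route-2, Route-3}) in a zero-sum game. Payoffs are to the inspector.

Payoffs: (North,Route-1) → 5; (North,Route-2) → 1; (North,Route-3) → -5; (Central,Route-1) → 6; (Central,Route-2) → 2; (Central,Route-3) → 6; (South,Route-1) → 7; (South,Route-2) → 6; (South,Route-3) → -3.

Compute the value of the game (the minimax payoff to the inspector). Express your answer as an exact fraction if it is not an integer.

42/13

Row minima: North → -5, Central → 2, South → -3; maximin = 2.
Column maxima: Route-1 → 7, Route-2 → 6, Route-3 → 6; minimax = 6.
2 ≠ 6, so there is no saddle point; optimal play is mixed.
North is strictly dominated by Central, so the inspector never plays it.
Route-1 is strictly dominated by Route-2 (it gives the inspector strictly more in every row), so the smuggler never plays it.
On the remaining 2×2 (Central, South vs Route-2, Route-3):
Let the inspector play Central with probability p. Expected payoff against Route-2: 2p + 6(1−p) = −4p + 6; against Route-3: 6p + (-3)(1−p) = 9p − 3.
Setting these equal: −4p + 6 = 9p − 3 ⇒ −13p = -9 ⇒ p = 9/13, and the value is (-4)·(9/13) + 6 = 42/13.
For the smuggler: with q = P(Route-2), equating Central's and South's payoffs gives −4q + 6 = 9q − 3 ⇒ q = 9/13.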